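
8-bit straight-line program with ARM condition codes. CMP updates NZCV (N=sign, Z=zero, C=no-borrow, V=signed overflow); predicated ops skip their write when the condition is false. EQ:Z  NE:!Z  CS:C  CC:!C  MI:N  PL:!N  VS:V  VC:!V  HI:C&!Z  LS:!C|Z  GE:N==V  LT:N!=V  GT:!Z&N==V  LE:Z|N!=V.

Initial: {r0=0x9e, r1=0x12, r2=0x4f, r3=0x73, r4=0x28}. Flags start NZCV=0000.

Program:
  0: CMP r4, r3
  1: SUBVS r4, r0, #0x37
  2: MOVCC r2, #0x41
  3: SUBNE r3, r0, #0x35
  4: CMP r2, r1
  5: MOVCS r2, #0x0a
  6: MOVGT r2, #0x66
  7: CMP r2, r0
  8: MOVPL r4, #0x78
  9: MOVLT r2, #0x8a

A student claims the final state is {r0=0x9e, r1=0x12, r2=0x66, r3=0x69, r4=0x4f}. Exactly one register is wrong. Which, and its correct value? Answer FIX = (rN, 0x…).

[0] flags=1000 → (cmp)
[1] flags=1000 VS?F → skip
[2] flags=1000 CC?T → r2=0x41
[3] flags=1000 NE?T → r3=0x69
[4] flags=0010 → (cmp)
[5] flags=0010 CS?T → r2=0x0a
[6] flags=0010 GT?T → r2=0x66
[7] flags=1001 → (cmp)
[8] flags=1001 PL?F → skip
[9] flags=1001 LT?F → skip

FIX = (r4, 0x28)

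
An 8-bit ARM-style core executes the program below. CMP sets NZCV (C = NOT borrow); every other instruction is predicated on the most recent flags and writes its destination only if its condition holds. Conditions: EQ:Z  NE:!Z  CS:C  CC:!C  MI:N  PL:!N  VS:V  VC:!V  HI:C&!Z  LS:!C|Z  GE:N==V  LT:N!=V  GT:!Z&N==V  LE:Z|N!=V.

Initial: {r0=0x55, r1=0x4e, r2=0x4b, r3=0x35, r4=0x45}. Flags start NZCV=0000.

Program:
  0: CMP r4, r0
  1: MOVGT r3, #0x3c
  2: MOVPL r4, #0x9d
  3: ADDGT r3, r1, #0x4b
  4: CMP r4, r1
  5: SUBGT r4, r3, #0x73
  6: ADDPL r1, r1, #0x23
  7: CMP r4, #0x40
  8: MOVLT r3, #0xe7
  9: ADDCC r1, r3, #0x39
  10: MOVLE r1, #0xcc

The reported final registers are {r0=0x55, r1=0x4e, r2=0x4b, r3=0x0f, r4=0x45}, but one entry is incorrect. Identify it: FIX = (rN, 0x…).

[0] flags=1000 → (cmp)
[1] flags=1000 GT?F → skip
[2] flags=1000 PL?F → skip
[3] flags=1000 GT?F → skip
[4] flags=1000 → (cmp)
[5] flags=1000 GT?F → skip
[6] flags=1000 PL?F → skip
[7] flags=0010 → (cmp)
[8] flags=0010 LT?F → skip
[9] flags=0010 CC?F → skip
[10] flags=0010 LE?F → skip

FIX = (r3, 0x35)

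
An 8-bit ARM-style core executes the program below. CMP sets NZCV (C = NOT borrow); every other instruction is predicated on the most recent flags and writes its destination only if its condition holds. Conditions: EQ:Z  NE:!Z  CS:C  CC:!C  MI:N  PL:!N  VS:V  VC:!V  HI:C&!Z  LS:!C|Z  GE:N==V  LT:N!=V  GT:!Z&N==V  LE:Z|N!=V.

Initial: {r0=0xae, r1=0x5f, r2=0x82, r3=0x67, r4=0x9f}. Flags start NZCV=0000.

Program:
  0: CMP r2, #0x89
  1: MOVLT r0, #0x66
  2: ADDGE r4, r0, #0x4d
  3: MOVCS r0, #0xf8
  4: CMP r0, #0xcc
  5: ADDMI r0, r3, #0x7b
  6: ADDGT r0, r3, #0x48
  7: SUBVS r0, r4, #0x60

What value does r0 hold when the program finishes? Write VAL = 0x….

VAL = 0x3f

0: ✓ CMP  NZCV=1000
1: ✓ MOVLT  r0←0x66
2: · ADDGE
3: · MOVCS
4: ✓ CMP  NZCV=1001
5: ✓ ADDMI  r0←0xe2
6: ✓ ADDGT  r0←0xaf
7: ✓ SUBVS  r0←0x3f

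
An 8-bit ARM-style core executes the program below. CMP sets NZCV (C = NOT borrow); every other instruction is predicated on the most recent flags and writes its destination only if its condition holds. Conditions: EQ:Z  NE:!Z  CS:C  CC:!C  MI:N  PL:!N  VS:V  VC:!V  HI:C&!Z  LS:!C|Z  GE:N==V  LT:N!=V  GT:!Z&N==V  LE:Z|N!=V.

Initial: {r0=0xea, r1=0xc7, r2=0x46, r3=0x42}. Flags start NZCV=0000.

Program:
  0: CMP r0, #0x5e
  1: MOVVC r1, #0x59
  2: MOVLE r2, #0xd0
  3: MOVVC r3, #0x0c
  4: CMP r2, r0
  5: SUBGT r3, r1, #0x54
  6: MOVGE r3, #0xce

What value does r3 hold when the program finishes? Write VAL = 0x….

VAL = 0x0c

0: ✓ CMP  NZCV=1010
1: ✓ MOVVC  r1←0x59
2: ✓ MOVLE  r2←0xd0
3: ✓ MOVVC  r3←0x0c
4: ✓ CMP  NZCV=1000
5: · SUBGT
6: · MOVGE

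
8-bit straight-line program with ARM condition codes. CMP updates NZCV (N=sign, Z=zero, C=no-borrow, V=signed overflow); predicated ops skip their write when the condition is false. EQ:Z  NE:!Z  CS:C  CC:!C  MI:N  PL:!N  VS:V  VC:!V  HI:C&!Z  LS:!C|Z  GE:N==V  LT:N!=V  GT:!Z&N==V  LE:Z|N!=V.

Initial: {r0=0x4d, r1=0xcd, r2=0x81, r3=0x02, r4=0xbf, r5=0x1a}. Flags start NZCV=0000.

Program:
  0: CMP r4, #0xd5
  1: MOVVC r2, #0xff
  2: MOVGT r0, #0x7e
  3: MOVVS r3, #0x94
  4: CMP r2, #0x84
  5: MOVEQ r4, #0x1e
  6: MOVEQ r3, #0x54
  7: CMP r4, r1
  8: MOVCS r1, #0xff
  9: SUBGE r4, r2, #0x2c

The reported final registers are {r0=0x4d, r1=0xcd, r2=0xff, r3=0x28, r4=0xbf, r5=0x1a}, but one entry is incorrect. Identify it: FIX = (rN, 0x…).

FIX = (r3, 0x02)

[0] flags=1000 → (cmp)
[1] flags=1000 VC?T → r2=0xff
[2] flags=1000 GT?F → skip
[3] flags=1000 VS?F → skip
[4] flags=0010 → (cmp)
[5] flags=0010 EQ?F → skip
[6] flags=0010 EQ?F → skip
[7] flags=1000 → (cmp)
[8] flags=1000 CS?F → skip
[9] flags=1000 GE?F → skip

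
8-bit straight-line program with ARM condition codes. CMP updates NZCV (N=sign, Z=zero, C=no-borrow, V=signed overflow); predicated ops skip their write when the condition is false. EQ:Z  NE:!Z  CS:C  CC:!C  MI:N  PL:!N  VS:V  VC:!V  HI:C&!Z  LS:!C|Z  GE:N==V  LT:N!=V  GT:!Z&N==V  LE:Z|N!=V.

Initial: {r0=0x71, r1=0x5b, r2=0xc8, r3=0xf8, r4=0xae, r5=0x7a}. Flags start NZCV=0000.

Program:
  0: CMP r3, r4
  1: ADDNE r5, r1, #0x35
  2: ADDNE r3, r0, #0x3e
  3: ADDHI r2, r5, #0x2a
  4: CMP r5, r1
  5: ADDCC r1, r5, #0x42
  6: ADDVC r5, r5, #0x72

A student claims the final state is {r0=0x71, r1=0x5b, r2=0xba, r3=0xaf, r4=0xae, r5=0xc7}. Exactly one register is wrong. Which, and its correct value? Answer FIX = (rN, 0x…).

FIX = (r5, 0x90)

[0] flags=0010 → (cmp)
[1] flags=0010 NE?T → r5=0x90
[2] flags=0010 NE?T → r3=0xaf
[3] flags=0010 HI?T → r2=0xba
[4] flags=0011 → (cmp)
[5] flags=0011 CC?F → skip
[6] flags=0011 VC?F → skip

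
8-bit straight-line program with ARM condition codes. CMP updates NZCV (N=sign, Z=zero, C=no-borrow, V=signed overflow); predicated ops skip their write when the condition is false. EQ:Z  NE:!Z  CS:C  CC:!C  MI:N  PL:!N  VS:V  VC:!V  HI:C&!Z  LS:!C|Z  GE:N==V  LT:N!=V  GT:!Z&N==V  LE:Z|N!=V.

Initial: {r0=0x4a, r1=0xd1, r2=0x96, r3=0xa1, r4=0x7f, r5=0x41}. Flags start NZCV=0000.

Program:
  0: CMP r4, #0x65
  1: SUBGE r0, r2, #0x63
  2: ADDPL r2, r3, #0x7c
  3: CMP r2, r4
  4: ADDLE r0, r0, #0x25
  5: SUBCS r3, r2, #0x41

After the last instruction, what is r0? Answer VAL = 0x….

0: ✓ CMP  NZCV=0010
1: ✓ SUBGE  r0←0x33
2: ✓ ADDPL  r2←0x1d
3: ✓ CMP  NZCV=1000
4: ✓ ADDLE  r0←0x58
5: · SUBCS

VAL = 0x58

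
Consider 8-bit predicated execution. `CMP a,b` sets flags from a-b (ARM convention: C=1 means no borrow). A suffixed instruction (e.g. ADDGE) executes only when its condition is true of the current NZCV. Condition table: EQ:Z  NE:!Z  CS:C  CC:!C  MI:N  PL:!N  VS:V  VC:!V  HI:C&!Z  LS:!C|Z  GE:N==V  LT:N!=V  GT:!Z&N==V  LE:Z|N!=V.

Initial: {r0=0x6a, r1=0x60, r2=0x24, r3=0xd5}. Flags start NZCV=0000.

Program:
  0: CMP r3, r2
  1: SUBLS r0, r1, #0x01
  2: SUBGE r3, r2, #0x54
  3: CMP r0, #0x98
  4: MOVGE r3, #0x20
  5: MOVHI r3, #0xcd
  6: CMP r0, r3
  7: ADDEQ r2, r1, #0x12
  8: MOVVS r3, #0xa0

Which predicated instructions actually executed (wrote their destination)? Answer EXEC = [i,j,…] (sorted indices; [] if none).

EXEC = [4]

0: ✓ CMP  NZCV=1010
1: · SUBLS
2: · SUBGE
3: ✓ CMP  NZCV=1001
4: ✓ MOVGE  r3←0x20
5: · MOVHI
6: ✓ CMP  NZCV=0010
7: · ADDEQ
8: · MOVVS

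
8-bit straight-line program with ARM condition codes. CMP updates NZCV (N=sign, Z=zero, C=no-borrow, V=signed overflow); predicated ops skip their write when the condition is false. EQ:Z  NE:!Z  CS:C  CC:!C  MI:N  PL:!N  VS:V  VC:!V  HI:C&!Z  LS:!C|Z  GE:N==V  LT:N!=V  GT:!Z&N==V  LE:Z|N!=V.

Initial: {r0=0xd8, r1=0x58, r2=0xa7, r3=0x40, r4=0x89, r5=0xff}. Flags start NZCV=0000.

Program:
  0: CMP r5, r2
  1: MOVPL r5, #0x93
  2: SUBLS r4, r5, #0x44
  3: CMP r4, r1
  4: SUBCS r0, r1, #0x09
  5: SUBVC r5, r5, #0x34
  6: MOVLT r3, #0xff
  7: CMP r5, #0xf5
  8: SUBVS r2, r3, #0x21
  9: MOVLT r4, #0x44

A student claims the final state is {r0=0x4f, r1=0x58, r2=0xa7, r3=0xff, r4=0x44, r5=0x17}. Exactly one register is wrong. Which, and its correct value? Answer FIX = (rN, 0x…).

[0] flags=0010 → (cmp)
[1] flags=0010 PL?T → r5=0x93
[2] flags=0010 LS?F → skip
[3] flags=0011 → (cmp)
[4] flags=0011 CS?T → r0=0x4f
[5] flags=0011 VC?F → skip
[6] flags=0011 LT?T → r3=0xff
[7] flags=1000 → (cmp)
[8] flags=1000 VS?F → skip
[9] flags=1000 LT?T → r4=0x44

FIX = (r5, 0x93)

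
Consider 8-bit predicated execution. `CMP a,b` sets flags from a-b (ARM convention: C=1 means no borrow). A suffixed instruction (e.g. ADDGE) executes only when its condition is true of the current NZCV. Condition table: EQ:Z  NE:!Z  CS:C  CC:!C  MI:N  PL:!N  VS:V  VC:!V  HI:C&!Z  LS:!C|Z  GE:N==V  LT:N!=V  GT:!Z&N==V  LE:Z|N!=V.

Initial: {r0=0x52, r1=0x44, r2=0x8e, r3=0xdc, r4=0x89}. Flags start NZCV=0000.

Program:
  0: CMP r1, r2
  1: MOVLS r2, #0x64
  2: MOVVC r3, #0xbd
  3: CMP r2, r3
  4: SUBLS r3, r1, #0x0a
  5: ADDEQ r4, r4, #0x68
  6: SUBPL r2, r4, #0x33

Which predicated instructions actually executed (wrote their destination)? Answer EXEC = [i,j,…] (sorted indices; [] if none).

EXEC = [1,4]

0: ✓ CMP  NZCV=1001
1: ✓ MOVLS  r2←0x64
2: · MOVVC
3: ✓ CMP  NZCV=1001
4: ✓ SUBLS  r3←0x3a
5: · ADDEQ
6: · SUBPL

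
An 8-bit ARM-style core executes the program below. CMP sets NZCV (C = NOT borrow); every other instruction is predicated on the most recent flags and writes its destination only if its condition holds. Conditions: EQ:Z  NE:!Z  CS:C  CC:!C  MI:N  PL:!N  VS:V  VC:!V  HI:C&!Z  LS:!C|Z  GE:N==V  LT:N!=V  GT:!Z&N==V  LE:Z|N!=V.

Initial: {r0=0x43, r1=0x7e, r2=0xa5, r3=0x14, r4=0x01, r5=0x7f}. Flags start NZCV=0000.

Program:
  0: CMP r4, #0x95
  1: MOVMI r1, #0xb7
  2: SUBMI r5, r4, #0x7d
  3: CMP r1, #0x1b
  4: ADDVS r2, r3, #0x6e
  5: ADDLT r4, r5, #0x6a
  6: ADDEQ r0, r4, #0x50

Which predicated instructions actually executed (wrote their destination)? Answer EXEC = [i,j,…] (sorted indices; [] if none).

EXEC = []

[0] flags=0000 → (cmp)
[1] flags=0000 MI?F → skip
[2] flags=0000 MI?F → skip
[3] flags=0010 → (cmp)
[4] flags=0010 VS?F → skip
[5] flags=0010 LT?F → skip
[6] flags=0010 EQ?F → skip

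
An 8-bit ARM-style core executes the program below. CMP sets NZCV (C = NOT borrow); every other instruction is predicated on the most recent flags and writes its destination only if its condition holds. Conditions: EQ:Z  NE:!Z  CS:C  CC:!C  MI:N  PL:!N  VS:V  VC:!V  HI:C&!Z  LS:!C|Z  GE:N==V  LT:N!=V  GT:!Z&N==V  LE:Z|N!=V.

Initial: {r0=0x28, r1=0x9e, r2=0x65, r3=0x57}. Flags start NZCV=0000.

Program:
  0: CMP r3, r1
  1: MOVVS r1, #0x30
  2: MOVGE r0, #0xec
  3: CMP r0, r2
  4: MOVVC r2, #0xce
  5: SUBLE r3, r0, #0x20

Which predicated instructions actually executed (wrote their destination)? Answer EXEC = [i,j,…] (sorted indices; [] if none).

EXEC = [1,2,4,5]

[0] flags=1001 → (cmp)
[1] flags=1001 VS?T → r1=0x30
[2] flags=1001 GE?T → r0=0xec
[3] flags=1010 → (cmp)
[4] flags=1010 VC?T → r2=0xce
[5] flags=1010 LE?T → r3=0xcc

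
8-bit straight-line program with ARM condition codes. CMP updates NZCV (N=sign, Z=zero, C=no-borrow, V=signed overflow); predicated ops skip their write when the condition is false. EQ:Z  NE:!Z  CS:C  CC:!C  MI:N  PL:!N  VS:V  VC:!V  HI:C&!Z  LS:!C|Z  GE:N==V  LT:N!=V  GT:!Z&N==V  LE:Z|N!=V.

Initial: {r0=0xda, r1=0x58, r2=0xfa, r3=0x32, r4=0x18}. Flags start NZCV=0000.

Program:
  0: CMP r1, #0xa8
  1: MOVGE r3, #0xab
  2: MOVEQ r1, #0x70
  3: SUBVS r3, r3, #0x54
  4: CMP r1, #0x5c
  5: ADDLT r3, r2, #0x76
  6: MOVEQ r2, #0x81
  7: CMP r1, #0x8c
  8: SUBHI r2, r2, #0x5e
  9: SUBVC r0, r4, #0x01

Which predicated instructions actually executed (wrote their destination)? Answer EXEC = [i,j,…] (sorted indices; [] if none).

[0] flags=1001 → (cmp)
[1] flags=1001 GE?T → r3=0xab
[2] flags=1001 EQ?F → skip
[3] flags=1001 VS?T → r3=0x57
[4] flags=1000 → (cmp)
[5] flags=1000 LT?T → r3=0x70
[6] flags=1000 EQ?F → skip
[7] flags=1001 → (cmp)
[8] flags=1001 HI?F → skip
[9] flags=1001 VC?F → skip

EXEC = [1,3,5]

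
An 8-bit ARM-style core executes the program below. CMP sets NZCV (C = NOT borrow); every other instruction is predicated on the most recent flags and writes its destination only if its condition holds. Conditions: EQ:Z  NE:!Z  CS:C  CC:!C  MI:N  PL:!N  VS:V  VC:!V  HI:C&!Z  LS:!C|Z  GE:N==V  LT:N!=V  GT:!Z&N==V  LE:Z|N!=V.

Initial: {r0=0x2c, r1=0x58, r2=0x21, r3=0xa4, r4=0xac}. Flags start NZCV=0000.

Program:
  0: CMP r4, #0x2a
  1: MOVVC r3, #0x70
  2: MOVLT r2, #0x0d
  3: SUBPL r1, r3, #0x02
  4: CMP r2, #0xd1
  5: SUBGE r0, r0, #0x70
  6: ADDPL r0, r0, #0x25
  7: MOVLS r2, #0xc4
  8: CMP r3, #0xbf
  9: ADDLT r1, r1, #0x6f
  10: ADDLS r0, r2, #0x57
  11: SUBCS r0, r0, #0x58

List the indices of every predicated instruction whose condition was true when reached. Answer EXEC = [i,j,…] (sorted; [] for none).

EXEC = [1,2,5,6,7,10]

[0] flags=1010 → (cmp)
[1] flags=1010 VC?T → r3=0x70
[2] flags=1010 LT?T → r2=0x0d
[3] flags=1010 PL?F → skip
[4] flags=0000 → (cmp)
[5] flags=0000 GE?T → r0=0xbc
[6] flags=0000 PL?T → r0=0xe1
[7] flags=0000 LS?T → r2=0xc4
[8] flags=1001 → (cmp)
[9] flags=1001 LT?F → skip
[10] flags=1001 LS?T → r0=0x1b
[11] flags=1001 CS?F → skip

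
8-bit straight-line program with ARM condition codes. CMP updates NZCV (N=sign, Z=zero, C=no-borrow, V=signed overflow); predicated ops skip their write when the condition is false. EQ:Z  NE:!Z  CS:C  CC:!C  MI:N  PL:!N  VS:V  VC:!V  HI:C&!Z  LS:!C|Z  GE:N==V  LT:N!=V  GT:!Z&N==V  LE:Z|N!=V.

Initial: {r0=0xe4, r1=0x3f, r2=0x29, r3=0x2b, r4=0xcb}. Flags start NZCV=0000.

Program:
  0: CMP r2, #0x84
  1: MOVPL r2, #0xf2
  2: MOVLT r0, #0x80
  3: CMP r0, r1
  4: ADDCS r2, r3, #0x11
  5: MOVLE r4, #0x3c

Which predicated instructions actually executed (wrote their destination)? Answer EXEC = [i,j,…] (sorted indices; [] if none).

[0] flags=1001 → (cmp)
[1] flags=1001 PL?F → skip
[2] flags=1001 LT?F → skip
[3] flags=1010 → (cmp)
[4] flags=1010 CS?T → r2=0x3c
[5] flags=1010 LE?T → r4=0x3c

EXEC = [4,5]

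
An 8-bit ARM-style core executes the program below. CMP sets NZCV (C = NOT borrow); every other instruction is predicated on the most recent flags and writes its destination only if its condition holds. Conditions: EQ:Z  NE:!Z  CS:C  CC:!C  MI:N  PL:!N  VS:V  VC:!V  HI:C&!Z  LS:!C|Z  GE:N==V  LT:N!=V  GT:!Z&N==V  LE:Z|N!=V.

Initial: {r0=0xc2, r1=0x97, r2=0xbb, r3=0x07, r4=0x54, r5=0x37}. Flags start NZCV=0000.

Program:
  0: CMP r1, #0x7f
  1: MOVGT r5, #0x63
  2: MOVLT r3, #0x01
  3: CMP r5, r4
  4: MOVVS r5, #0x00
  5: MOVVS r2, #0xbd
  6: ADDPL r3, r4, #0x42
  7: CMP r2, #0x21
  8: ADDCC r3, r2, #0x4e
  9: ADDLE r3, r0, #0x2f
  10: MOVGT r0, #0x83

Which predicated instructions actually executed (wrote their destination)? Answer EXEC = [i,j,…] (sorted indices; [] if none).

EXEC = [2,9]

0: ✓ CMP  NZCV=0011
1: · MOVGT
2: ✓ MOVLT  r3←0x01
3: ✓ CMP  NZCV=1000
4: · MOVVS
5: · MOVVS
6: · ADDPL
7: ✓ CMP  NZCV=1010
8: · ADDCC
9: ✓ ADDLE  r3←0xf1
10: · MOVGT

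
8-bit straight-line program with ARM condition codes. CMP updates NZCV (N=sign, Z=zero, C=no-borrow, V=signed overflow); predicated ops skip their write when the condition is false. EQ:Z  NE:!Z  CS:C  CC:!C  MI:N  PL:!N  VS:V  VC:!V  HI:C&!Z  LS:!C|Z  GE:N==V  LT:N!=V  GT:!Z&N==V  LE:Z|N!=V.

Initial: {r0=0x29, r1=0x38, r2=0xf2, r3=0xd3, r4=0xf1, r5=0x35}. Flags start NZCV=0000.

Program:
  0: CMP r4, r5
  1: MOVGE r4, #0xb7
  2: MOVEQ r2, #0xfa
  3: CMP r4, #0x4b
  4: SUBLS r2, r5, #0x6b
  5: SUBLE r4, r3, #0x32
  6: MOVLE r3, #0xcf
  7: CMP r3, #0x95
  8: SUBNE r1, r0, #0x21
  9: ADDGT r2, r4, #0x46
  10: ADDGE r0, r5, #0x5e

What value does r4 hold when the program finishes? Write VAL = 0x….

VAL = 0xa1

0: ✓ CMP  NZCV=1010
1: · MOVGE
2: · MOVEQ
3: ✓ CMP  NZCV=1010
4: · SUBLS
5: ✓ SUBLE  r4←0xa1
6: ✓ MOVLE  r3←0xcf
7: ✓ CMP  NZCV=0010
8: ✓ SUBNE  r1←0x08
9: ✓ ADDGT  r2←0xe7
10: ✓ ADDGE  r0←0x93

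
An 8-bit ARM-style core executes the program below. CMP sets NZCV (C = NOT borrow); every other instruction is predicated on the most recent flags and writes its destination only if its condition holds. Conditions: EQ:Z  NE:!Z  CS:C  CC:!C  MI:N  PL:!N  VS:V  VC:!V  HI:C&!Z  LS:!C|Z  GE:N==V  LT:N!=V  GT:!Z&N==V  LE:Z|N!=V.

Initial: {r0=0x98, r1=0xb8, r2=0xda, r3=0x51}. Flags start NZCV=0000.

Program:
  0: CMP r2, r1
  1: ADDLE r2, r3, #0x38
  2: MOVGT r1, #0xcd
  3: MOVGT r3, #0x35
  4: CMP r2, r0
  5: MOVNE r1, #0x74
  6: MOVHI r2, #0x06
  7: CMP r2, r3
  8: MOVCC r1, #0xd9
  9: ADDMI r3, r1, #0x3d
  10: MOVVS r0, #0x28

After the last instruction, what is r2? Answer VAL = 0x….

0: ✓ CMP  NZCV=0010
1: · ADDLE
2: ✓ MOVGT  r1←0xcd
3: ✓ MOVGT  r3←0x35
4: ✓ CMP  NZCV=0010
5: ✓ MOVNE  r1←0x74
6: ✓ MOVHI  r2←0x06
7: ✓ CMP  NZCV=1000
8: ✓ MOVCC  r1←0xd9
9: ✓ ADDMI  r3←0x16
10: · MOVVS

VAL = 0x06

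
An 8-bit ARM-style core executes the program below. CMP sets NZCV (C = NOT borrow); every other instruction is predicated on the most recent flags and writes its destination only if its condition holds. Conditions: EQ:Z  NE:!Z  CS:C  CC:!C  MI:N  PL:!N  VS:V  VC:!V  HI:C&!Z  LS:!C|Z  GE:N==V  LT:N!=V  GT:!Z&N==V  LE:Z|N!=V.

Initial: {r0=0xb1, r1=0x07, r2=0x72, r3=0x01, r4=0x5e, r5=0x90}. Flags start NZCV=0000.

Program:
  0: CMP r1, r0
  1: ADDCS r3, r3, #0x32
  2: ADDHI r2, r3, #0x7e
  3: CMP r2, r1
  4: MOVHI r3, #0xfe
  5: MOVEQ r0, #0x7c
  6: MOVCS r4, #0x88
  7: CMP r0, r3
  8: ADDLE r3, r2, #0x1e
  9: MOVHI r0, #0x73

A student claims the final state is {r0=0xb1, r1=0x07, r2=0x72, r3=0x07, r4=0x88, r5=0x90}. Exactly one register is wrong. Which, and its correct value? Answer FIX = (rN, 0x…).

0: ✓ CMP  NZCV=0000
1: · ADDCS
2: · ADDHI
3: ✓ CMP  NZCV=0010
4: ✓ MOVHI  r3←0xfe
5: · MOVEQ
6: ✓ MOVCS  r4←0x88
7: ✓ CMP  NZCV=1000
8: ✓ ADDLE  r3←0x90
9: · MOVHI

FIX = (r3, 0x90)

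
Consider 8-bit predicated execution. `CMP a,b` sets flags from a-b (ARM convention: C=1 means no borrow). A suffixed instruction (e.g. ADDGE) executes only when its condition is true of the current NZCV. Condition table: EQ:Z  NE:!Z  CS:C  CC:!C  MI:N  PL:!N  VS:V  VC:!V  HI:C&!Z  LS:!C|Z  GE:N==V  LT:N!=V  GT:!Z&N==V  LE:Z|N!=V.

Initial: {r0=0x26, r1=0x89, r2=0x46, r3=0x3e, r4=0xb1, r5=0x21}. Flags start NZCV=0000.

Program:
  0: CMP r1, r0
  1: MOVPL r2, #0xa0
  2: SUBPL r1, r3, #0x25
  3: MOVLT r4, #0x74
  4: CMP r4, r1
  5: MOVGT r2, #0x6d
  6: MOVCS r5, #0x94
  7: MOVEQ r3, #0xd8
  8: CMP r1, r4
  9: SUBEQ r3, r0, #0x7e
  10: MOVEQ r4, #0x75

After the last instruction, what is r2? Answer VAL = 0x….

0: ✓ CMP  NZCV=0011
1: ✓ MOVPL  r2←0xa0
2: ✓ SUBPL  r1←0x19
3: ✓ MOVLT  r4←0x74
4: ✓ CMP  NZCV=0010
5: ✓ MOVGT  r2←0x6d
6: ✓ MOVCS  r5←0x94
7: · MOVEQ
8: ✓ CMP  NZCV=1000
9: · SUBEQ
10: · MOVEQ

VAL = 0x6d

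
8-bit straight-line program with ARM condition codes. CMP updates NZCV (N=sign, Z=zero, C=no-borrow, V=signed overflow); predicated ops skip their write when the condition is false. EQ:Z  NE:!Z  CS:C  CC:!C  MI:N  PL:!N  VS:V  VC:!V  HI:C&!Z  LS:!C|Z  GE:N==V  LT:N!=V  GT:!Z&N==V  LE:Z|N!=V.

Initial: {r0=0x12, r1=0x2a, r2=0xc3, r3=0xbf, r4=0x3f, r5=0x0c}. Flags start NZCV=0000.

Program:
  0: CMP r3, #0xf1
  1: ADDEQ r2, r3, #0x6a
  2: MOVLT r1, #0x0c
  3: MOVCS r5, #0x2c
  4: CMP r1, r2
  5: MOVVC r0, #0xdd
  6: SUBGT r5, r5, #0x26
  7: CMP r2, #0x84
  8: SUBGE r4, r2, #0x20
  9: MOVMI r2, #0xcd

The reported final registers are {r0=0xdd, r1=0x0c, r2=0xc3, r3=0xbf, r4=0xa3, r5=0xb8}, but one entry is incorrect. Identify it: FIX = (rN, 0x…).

0: ✓ CMP  NZCV=1000
1: · ADDEQ
2: ✓ MOVLT  r1←0x0c
3: · MOVCS
4: ✓ CMP  NZCV=0000
5: ✓ MOVVC  r0←0xdd
6: ✓ SUBGT  r5←0xe6
7: ✓ CMP  NZCV=0010
8: ✓ SUBGE  r4←0xa3
9: · MOVMI

FIX = (r5, 0xe6)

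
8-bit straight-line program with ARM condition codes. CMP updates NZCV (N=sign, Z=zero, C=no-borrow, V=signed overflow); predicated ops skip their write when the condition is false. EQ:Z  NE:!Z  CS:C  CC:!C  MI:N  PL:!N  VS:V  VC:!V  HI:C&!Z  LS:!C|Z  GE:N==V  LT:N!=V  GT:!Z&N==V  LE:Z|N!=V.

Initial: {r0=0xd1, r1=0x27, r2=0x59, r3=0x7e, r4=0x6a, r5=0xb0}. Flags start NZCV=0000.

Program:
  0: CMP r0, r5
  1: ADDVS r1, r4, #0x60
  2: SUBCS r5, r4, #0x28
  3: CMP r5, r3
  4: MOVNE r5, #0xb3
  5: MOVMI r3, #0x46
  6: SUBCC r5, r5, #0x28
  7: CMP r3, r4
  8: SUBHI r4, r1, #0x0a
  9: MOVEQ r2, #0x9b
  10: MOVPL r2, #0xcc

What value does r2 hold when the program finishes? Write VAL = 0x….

VAL = 0x59

0: ✓ CMP  NZCV=0010
1: · ADDVS
2: ✓ SUBCS  r5←0x42
3: ✓ CMP  NZCV=1000
4: ✓ MOVNE  r5←0xb3
5: ✓ MOVMI  r3←0x46
6: ✓ SUBCC  r5←0x8b
7: ✓ CMP  NZCV=1000
8: · SUBHI
9: · MOVEQ
10: · MOVPL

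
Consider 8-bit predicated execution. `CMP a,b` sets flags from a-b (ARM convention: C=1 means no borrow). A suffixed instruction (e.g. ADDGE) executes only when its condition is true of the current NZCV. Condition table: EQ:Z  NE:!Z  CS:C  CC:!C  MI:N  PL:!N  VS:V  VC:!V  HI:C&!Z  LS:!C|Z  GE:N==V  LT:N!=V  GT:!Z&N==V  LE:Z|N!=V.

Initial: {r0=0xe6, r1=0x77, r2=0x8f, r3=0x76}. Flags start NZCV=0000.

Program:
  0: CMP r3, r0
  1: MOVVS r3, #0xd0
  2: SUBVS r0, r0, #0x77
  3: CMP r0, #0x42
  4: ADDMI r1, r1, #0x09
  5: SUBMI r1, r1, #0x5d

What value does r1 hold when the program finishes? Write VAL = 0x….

VAL = 0x77

[0] flags=1001 → (cmp)
[1] flags=1001 VS?T → r3=0xd0
[2] flags=1001 VS?T → r0=0x6f
[3] flags=0010 → (cmp)
[4] flags=0010 MI?F → skip
[5] flags=0010 MI?F → skip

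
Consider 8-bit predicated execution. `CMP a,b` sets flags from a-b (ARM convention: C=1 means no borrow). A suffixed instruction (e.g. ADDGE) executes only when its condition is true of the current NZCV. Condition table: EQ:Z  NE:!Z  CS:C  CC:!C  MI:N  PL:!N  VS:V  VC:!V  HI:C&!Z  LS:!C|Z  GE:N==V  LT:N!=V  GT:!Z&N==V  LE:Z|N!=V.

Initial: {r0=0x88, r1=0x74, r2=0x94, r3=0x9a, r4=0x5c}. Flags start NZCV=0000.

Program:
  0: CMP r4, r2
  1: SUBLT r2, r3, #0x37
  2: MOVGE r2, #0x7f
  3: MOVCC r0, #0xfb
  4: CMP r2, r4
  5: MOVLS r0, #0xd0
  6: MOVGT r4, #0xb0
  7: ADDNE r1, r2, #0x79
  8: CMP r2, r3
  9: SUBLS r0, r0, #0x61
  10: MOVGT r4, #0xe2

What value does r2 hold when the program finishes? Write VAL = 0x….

VAL = 0x7f

0: ✓ CMP  NZCV=1001
1: · SUBLT
2: ✓ MOVGE  r2←0x7f
3: ✓ MOVCC  r0←0xfb
4: ✓ CMP  NZCV=0010
5: · MOVLS
6: ✓ MOVGT  r4←0xb0
7: ✓ ADDNE  r1←0xf8
8: ✓ CMP  NZCV=1001
9: ✓ SUBLS  r0←0x9a
10: ✓ MOVGT  r4←0xe2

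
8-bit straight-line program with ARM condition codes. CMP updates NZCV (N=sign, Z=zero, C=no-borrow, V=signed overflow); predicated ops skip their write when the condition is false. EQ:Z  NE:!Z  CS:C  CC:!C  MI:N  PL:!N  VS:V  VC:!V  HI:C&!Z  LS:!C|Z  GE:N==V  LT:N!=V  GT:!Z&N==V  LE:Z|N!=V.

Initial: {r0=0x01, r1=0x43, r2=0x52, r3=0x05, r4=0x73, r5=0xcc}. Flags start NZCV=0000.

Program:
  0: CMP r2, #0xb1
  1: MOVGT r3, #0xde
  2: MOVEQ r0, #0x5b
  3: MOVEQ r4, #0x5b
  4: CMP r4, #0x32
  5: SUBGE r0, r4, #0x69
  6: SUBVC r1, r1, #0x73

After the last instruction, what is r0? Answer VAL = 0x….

0: ✓ CMP  NZCV=1001
1: ✓ MOVGT  r3←0xde
2: · MOVEQ
3: · MOVEQ
4: ✓ CMP  NZCV=0010
5: ✓ SUBGE  r0←0x0a
6: ✓ SUBVC  r1←0xd0

VAL = 0x0a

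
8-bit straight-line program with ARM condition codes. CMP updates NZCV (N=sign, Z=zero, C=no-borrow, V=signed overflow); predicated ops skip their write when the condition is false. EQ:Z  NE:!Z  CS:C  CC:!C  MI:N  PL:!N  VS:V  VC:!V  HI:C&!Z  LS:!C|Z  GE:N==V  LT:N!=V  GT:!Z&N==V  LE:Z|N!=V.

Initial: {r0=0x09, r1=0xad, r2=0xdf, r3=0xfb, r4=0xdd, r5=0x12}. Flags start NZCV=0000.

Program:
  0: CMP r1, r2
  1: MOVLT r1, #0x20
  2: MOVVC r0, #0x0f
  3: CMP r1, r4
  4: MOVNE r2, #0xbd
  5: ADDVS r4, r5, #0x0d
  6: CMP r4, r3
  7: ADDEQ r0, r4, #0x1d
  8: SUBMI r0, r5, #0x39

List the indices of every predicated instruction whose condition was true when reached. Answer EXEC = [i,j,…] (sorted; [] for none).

EXEC = [1,2,4,8]

[0] flags=1000 → (cmp)
[1] flags=1000 LT?T → r1=0x20
[2] flags=1000 VC?T → r0=0x0f
[3] flags=0000 → (cmp)
[4] flags=0000 NE?T → r2=0xbd
[5] flags=0000 VS?F → skip
[6] flags=1000 → (cmp)
[7] flags=1000 EQ?F → skip
[8] flags=1000 MI?T → r0=0xd9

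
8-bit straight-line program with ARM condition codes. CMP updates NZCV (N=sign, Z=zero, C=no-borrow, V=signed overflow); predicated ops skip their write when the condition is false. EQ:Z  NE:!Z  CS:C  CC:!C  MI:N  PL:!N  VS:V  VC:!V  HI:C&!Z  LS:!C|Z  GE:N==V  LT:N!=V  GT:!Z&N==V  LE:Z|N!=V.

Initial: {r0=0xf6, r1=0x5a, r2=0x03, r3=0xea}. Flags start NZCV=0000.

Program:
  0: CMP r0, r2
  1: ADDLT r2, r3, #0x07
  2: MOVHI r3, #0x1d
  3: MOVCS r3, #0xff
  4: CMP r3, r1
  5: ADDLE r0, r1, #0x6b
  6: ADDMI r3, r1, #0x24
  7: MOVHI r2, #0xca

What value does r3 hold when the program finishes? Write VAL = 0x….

[0] flags=1010 → (cmp)
[1] flags=1010 LT?T → r2=0xf1
[2] flags=1010 HI?T → r3=0x1d
[3] flags=1010 CS?T → r3=0xff
[4] flags=1010 → (cmp)
[5] flags=1010 LE?T → r0=0xc5
[6] flags=1010 MI?T → r3=0x7e
[7] flags=1010 HI?T → r2=0xca

VAL = 0x7e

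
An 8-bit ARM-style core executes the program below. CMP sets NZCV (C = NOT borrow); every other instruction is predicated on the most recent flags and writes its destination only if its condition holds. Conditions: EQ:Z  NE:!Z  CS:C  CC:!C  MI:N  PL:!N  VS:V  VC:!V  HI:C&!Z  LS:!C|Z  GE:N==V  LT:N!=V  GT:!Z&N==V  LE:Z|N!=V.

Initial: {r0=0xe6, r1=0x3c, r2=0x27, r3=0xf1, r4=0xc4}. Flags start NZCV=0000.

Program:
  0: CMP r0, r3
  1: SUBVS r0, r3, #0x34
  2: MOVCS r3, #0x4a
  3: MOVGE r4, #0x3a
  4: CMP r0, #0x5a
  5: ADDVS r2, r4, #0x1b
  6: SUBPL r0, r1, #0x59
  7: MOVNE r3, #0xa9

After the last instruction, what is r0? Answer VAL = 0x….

VAL = 0xe6

[0] flags=1000 → (cmp)
[1] flags=1000 VS?F → skip
[2] flags=1000 CS?F → skip
[3] flags=1000 GE?F → skip
[4] flags=1010 → (cmp)
[5] flags=1010 VS?F → skip
[6] flags=1010 PL?F → skip
[7] flags=1010 NE?T → r3=0xa9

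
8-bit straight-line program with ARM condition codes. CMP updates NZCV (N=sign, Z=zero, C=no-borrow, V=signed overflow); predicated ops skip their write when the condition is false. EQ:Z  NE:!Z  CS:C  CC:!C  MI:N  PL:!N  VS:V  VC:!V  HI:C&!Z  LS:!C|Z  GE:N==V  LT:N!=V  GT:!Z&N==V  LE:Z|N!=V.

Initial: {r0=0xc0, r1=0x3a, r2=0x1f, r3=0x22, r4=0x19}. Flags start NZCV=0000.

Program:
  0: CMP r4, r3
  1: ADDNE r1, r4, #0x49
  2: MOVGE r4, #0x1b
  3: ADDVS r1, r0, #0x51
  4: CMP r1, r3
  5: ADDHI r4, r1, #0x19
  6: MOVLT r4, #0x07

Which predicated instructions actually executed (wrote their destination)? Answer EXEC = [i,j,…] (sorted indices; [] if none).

[0] flags=1000 → (cmp)
[1] flags=1000 NE?T → r1=0x62
[2] flags=1000 GE?F → skip
[3] flags=1000 VS?F → skip
[4] flags=0010 → (cmp)
[5] flags=0010 HI?T → r4=0x7b
[6] flags=0010 LT?F → skip

EXEC = [1,5]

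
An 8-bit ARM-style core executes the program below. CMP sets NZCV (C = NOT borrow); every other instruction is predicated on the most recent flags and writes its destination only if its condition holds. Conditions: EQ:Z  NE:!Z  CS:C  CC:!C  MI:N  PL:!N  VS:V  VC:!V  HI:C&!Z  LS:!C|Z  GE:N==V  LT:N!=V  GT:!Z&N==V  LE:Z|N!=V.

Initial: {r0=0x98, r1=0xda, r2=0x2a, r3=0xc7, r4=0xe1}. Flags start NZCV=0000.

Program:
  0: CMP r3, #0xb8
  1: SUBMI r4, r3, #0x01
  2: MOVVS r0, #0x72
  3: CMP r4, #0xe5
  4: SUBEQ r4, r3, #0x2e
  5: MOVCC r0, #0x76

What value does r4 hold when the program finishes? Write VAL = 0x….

VAL = 0xe1

[0] flags=0010 → (cmp)
[1] flags=0010 MI?F → skip
[2] flags=0010 VS?F → skip
[3] flags=1000 → (cmp)
[4] flags=1000 EQ?F → skip
[5] flags=1000 CC?T → r0=0x76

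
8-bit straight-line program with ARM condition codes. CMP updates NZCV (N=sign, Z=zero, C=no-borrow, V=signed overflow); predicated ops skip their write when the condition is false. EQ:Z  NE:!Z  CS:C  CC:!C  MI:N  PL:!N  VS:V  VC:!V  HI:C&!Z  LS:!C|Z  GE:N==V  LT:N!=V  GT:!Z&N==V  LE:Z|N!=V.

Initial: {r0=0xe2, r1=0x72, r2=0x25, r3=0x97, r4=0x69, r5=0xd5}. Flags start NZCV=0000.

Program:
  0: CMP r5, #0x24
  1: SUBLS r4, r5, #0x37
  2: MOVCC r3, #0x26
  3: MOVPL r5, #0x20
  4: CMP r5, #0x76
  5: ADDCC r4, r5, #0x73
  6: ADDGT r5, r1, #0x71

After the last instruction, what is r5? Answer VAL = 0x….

VAL = 0xd5

[0] flags=1010 → (cmp)
[1] flags=1010 LS?F → skip
[2] flags=1010 CC?F → skip
[3] flags=1010 PL?F → skip
[4] flags=0011 → (cmp)
[5] flags=0011 CC?F → skip
[6] flags=0011 GT?F → skip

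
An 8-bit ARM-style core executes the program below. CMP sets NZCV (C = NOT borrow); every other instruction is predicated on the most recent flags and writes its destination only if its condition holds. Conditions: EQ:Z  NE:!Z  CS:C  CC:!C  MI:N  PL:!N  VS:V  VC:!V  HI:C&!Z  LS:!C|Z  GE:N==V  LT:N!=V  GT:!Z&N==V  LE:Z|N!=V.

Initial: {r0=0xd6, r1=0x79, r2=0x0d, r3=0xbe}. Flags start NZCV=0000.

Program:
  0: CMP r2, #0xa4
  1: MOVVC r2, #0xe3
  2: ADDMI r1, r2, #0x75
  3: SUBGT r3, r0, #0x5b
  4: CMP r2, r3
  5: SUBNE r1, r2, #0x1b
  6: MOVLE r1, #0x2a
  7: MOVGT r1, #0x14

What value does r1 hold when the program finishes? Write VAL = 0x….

[0] flags=0000 → (cmp)
[1] flags=0000 VC?T → r2=0xe3
[2] flags=0000 MI?F → skip
[3] flags=0000 GT?T → r3=0x7b
[4] flags=0011 → (cmp)
[5] flags=0011 NE?T → r1=0xc8
[6] flags=0011 LE?T → r1=0x2a
[7] flags=0011 GT?F → skip

VAL = 0x2a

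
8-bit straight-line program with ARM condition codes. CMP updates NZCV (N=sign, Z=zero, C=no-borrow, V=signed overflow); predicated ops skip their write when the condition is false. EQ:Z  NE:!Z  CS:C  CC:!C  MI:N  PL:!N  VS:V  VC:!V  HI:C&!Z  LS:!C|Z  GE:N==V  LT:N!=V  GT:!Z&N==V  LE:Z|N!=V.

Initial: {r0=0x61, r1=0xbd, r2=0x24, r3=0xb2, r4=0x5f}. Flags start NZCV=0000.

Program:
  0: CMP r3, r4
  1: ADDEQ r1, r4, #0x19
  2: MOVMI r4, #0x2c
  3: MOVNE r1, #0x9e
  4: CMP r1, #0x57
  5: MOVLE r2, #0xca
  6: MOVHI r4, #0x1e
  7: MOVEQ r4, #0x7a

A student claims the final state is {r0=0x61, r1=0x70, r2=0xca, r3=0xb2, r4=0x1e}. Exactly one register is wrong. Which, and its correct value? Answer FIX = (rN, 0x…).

FIX = (r1, 0x9e)

[0] flags=0011 → (cmp)
[1] flags=0011 EQ?F → skip
[2] flags=0011 MI?F → skip
[3] flags=0011 NE?T → r1=0x9e
[4] flags=0011 → (cmp)
[5] flags=0011 LE?T → r2=0xca
[6] flags=0011 HI?T → r4=0x1e
[7] flags=0011 EQ?F → skip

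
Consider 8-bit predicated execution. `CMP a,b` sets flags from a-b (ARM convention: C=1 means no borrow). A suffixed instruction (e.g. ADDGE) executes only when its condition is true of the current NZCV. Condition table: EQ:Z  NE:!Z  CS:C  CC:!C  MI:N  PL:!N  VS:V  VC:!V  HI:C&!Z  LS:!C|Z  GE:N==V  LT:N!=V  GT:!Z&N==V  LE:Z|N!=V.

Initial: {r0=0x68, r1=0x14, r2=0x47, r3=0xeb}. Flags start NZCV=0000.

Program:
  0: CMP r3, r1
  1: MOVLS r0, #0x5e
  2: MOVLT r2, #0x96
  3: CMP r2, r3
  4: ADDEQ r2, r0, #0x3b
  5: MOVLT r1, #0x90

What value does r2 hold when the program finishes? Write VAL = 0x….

VAL = 0x96

0: ✓ CMP  NZCV=1010
1: · MOVLS
2: ✓ MOVLT  r2←0x96
3: ✓ CMP  NZCV=1000
4: · ADDEQ
5: ✓ MOVLT  r1←0x90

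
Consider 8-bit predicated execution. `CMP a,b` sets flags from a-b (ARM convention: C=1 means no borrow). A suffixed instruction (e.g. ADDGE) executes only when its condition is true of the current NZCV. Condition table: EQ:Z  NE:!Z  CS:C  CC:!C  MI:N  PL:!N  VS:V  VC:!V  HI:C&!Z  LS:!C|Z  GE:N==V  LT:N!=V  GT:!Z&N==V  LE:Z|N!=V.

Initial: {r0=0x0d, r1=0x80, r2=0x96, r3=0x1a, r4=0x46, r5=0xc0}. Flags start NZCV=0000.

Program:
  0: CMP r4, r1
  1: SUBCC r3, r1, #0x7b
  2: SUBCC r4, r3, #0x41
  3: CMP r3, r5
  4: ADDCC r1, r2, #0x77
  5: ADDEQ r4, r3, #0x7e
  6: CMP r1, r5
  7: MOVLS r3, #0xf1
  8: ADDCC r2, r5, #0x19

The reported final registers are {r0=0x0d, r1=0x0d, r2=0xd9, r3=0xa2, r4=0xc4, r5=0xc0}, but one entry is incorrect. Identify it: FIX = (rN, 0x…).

FIX = (r3, 0xf1)

0: ✓ CMP  NZCV=1001
1: ✓ SUBCC  r3←0x05
2: ✓ SUBCC  r4←0xc4
3: ✓ CMP  NZCV=0000
4: ✓ ADDCC  r1←0x0d
5: · ADDEQ
6: ✓ CMP  NZCV=0000
7: ✓ MOVLS  r3←0xf1
8: ✓ ADDCC  r2←0xd9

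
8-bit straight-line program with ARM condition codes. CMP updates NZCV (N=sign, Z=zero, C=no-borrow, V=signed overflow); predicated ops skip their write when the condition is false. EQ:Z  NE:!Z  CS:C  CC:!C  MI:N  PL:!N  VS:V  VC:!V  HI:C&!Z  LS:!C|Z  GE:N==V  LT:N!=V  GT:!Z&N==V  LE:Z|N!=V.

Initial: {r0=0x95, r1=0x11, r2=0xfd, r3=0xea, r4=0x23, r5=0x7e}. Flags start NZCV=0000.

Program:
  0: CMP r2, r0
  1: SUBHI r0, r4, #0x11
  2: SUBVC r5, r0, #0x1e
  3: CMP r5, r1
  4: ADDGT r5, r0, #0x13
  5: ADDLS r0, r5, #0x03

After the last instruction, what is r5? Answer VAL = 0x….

VAL = 0xf4

[0] flags=0010 → (cmp)
[1] flags=0010 HI?T → r0=0x12
[2] flags=0010 VC?T → r5=0xf4
[3] flags=1010 → (cmp)
[4] flags=1010 GT?F → skip
[5] flags=1010 LS?F → skip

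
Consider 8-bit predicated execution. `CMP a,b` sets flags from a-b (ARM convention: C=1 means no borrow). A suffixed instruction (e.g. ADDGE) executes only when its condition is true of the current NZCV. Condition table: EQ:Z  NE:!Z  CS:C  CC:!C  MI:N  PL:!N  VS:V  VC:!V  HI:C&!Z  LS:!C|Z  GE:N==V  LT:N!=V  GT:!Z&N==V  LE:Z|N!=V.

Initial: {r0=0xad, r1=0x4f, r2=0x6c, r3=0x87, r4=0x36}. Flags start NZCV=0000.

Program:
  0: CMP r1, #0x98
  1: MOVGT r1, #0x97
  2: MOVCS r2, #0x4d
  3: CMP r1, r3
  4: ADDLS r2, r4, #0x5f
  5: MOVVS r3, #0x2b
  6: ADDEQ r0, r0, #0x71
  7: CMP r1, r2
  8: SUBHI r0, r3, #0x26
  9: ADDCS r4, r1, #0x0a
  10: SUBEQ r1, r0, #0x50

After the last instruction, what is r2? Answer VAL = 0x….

0: ✓ CMP  NZCV=1001
1: ✓ MOVGT  r1←0x97
2: · MOVCS
3: ✓ CMP  NZCV=0010
4: · ADDLS
5: · MOVVS
6: · ADDEQ
7: ✓ CMP  NZCV=0011
8: ✓ SUBHI  r0←0x61
9: ✓ ADDCS  r4←0xa1
10: · SUBEQ

VAL = 0x6c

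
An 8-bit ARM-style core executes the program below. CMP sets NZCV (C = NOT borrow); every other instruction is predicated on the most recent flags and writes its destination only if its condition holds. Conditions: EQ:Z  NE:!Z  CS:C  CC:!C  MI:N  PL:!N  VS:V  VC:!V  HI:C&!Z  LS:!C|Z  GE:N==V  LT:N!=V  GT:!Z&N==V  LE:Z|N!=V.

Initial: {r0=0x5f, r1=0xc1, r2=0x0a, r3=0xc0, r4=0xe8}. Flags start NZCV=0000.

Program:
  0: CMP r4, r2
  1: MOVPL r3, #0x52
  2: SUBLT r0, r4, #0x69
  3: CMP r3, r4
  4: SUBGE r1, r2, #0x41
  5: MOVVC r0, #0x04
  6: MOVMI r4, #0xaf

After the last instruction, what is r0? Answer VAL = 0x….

VAL = 0x04

[0] flags=1010 → (cmp)
[1] flags=1010 PL?F → skip
[2] flags=1010 LT?T → r0=0x7f
[3] flags=1000 → (cmp)
[4] flags=1000 GE?F → skip
[5] flags=1000 VC?T → r0=0x04
[6] flags=1000 MI?T → r4=0xaf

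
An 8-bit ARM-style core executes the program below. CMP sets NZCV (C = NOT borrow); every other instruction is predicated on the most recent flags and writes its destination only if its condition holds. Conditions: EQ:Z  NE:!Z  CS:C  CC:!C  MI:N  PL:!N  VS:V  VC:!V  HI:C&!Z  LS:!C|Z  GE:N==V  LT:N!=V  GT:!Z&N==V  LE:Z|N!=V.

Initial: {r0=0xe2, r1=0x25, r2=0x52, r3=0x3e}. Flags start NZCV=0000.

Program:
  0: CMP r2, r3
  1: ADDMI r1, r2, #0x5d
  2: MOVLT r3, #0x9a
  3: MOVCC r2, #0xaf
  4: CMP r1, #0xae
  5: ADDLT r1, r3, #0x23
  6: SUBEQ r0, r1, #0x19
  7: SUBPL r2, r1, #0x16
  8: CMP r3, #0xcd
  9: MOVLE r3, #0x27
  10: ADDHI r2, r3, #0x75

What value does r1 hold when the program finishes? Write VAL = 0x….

VAL = 0x25

0: ✓ CMP  NZCV=0010
1: · ADDMI
2: · MOVLT
3: · MOVCC
4: ✓ CMP  NZCV=0000
5: · ADDLT
6: · SUBEQ
7: ✓ SUBPL  r2←0x0f
8: ✓ CMP  NZCV=0000
9: · MOVLE
10: · ADDHI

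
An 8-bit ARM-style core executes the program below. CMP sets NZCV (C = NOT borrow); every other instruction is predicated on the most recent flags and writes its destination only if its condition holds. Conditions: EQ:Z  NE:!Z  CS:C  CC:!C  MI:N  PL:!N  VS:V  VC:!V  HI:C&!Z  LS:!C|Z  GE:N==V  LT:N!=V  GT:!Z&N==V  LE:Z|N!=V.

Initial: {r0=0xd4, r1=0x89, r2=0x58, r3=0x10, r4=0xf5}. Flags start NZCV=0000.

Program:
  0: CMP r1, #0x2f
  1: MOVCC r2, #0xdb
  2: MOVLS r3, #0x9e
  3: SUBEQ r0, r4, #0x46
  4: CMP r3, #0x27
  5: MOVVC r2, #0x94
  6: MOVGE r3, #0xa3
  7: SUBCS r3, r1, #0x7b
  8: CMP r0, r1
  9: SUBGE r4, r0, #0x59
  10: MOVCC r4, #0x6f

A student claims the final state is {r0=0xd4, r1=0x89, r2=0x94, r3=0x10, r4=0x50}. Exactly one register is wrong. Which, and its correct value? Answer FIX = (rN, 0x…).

[0] flags=0011 → (cmp)
[1] flags=0011 CC?F → skip
[2] flags=0011 LS?F → skip
[3] flags=0011 EQ?F → skip
[4] flags=1000 → (cmp)
[5] flags=1000 VC?T → r2=0x94
[6] flags=1000 GE?F → skip
[7] flags=1000 CS?F → skip
[8] flags=0010 → (cmp)
[9] flags=0010 GE?T → r4=0x7b
[10] flags=0010 CC?F → skip

FIX = (r4, 0x7b)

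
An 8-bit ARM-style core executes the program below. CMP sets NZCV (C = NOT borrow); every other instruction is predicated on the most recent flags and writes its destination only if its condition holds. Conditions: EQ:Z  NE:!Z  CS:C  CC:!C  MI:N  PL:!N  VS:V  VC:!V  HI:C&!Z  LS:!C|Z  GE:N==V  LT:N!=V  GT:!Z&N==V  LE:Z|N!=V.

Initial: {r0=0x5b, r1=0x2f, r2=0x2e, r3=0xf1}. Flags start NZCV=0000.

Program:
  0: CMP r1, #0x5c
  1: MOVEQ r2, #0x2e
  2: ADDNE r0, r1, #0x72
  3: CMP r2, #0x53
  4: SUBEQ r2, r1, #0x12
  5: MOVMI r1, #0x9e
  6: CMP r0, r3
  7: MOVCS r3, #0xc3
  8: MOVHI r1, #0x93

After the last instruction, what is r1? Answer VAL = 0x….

VAL = 0x9e

0: ✓ CMP  NZCV=1000
1: · MOVEQ
2: ✓ ADDNE  r0←0xa1
3: ✓ CMP  NZCV=1000
4: · SUBEQ
5: ✓ MOVMI  r1←0x9e
6: ✓ CMP  NZCV=1000
7: · MOVCS
8: · MOVHI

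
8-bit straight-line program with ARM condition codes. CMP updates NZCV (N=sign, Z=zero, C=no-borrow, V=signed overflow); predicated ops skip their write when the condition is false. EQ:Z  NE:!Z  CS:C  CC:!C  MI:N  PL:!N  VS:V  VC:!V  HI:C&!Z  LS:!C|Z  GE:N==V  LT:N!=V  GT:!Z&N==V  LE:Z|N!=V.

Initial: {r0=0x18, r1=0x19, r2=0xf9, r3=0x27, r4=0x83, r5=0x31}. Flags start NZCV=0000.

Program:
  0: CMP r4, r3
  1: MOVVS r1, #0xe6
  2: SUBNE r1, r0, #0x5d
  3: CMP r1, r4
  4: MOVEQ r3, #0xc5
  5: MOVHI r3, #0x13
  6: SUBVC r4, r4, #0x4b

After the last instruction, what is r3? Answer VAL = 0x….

[0] flags=0011 → (cmp)
[1] flags=0011 VS?T → r1=0xe6
[2] flags=0011 NE?T → r1=0xbb
[3] flags=0010 → (cmp)
[4] flags=0010 EQ?F → skip
[5] flags=0010 HI?T → r3=0x13
[6] flags=0010 VC?T → r4=0x38

VAL = 0x13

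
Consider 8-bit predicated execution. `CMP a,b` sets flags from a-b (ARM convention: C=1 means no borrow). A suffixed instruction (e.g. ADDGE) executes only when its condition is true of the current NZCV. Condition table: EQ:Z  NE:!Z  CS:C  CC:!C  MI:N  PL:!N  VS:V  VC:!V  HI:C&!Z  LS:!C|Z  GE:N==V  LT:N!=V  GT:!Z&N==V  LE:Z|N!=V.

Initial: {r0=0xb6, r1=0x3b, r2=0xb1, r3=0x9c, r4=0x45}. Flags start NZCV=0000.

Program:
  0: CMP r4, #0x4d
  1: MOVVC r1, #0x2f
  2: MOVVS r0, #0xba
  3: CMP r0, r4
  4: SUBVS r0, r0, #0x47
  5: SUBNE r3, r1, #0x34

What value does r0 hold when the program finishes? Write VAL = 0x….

0: ✓ CMP  NZCV=1000
1: ✓ MOVVC  r1←0x2f
2: · MOVVS
3: ✓ CMP  NZCV=0011
4: ✓ SUBVS  r0←0x6f
5: ✓ SUBNE  r3←0xfb

VAL = 0x6f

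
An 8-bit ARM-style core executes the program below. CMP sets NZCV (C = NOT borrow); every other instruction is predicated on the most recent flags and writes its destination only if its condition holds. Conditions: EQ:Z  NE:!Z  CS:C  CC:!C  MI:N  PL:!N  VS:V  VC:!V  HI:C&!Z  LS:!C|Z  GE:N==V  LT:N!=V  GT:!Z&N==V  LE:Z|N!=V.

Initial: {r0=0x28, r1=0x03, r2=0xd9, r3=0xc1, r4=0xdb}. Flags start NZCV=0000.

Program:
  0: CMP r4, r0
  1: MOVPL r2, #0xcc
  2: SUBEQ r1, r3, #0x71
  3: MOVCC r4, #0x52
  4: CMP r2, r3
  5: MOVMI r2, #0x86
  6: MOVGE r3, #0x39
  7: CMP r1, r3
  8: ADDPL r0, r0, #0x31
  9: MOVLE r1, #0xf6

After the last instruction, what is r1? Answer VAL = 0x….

VAL = 0xf6

0: ✓ CMP  NZCV=1010
1: · MOVPL
2: · SUBEQ
3: · MOVCC
4: ✓ CMP  NZCV=0010
5: · MOVMI
6: ✓ MOVGE  r3←0x39
7: ✓ CMP  NZCV=1000
8: · ADDPL
9: ✓ MOVLE  r1←0xf6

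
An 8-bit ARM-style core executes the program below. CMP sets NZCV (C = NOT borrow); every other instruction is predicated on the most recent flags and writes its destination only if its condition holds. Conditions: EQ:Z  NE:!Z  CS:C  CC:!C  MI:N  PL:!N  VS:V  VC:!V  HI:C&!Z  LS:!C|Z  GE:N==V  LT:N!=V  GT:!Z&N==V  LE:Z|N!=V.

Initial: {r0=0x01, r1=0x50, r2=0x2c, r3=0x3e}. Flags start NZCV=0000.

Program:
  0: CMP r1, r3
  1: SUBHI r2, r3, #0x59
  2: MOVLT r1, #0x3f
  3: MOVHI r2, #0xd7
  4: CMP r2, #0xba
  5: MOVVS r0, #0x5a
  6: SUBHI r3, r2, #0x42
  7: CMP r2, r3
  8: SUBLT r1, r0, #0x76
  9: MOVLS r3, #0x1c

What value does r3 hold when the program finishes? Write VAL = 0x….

0: ✓ CMP  NZCV=0010
1: ✓ SUBHI  r2←0xe5
2: · MOVLT
3: ✓ MOVHI  r2←0xd7
4: ✓ CMP  NZCV=0010
5: · MOVVS
6: ✓ SUBHI  r3←0x95
7: ✓ CMP  NZCV=0010
8: · SUBLT
9: · MOVLS

VAL = 0x95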